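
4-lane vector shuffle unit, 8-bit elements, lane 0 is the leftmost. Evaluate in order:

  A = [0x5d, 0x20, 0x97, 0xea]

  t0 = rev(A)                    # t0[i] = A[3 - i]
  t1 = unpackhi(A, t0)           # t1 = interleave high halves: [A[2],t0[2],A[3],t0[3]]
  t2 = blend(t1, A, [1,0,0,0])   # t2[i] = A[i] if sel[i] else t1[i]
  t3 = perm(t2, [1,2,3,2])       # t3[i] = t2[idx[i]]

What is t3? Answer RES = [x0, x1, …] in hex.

RES = [0x20, 0xea, 0x5d, 0xea]

  t0: ea 97 20 5d
  t1: 97 20 ea 5d
  t2: 5d 20 ea 5d
  t3: 20 ea 5d ea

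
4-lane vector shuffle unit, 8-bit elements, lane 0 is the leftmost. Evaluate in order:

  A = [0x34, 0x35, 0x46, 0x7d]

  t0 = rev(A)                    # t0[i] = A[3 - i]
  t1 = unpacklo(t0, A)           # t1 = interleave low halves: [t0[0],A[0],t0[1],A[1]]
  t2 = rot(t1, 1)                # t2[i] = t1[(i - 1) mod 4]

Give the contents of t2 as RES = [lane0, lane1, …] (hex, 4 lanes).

RES = [ 0x35  0x7d  0x34  0x46 ]

t0 = [0x7d, 0x46, 0x35, 0x34]
t1 = [0x7d, 0x34, 0x46, 0x35]
t2 = [0x35, 0x7d, 0x34, 0x46]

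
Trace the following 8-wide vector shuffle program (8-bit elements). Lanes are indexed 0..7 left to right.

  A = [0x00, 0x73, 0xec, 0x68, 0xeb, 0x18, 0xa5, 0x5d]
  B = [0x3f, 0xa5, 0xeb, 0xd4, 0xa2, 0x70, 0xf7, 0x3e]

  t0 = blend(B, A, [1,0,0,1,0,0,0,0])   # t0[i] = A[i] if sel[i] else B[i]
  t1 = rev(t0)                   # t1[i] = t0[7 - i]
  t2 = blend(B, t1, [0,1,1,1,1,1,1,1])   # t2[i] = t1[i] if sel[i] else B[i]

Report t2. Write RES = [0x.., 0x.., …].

RES = [0x3f, 0xf7, 0x70, 0xa2, 0x68, 0xeb, 0xa5, 0x00]

→ t0 |00|a5|eb|68|a2|70|f7|3e|
→ t1 |3e|f7|70|a2|68|eb|a5|00|
→ t2 |3f|f7|70|a2|68|eb|a5|00|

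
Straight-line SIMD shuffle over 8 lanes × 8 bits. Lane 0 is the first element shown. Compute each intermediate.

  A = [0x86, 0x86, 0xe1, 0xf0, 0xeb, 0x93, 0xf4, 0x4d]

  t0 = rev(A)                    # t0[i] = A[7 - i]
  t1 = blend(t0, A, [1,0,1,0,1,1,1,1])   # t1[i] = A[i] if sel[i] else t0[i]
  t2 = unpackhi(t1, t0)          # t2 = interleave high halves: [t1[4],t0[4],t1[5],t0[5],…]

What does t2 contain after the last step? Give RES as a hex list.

  t0: 4d f4 93 eb f0 e1 86 86
  t1: 86 f4 e1 eb eb 93 f4 4d
  t2: eb f0 93 e1 f4 86 4d 86

RES = [0xeb, 0xf0, 0x93, 0xe1, 0xf4, 0x86, 0x4d, 0x86]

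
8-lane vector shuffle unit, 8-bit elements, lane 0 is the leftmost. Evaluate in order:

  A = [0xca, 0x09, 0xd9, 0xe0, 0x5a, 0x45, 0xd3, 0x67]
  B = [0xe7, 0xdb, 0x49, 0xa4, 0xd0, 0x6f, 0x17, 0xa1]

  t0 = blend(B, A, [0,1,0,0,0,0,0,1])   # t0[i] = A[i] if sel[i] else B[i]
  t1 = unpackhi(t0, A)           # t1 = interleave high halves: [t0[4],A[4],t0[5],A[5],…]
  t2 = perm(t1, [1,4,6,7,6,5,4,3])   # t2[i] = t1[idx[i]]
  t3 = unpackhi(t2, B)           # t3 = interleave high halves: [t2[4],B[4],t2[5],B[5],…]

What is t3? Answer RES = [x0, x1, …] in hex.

  t0: e7 09 49 a4 d0 6f 17 67
  t1: d0 5a 6f 45 17 d3 67 67
  t2: 5a 17 67 67 67 d3 17 45
  t3: 67 d0 d3 6f 17 17 45 a1

RES = [0x67, 0xd0, 0xd3, 0x6f, 0x17, 0x17, 0x45, 0xa1]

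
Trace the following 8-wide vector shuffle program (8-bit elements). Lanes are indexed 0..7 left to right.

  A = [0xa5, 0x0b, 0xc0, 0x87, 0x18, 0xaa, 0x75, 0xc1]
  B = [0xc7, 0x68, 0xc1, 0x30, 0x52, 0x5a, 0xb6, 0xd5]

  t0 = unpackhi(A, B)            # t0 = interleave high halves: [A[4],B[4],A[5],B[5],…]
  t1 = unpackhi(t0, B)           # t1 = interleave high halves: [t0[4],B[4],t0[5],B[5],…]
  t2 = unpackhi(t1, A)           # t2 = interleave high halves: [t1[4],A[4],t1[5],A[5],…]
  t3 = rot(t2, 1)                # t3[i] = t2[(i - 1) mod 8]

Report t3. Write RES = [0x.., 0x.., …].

RES = [0xc1, 0xc1, 0x18, 0xb6, 0xaa, 0xd5, 0x75, 0xd5]

→ t0 |18|52|aa|5a|75|b6|c1|d5|
→ t1 |75|52|b6|5a|c1|b6|d5|d5|
→ t2 |c1|18|b6|aa|d5|75|d5|c1|
→ t3 |c1|c1|18|b6|aa|d5|75|d5|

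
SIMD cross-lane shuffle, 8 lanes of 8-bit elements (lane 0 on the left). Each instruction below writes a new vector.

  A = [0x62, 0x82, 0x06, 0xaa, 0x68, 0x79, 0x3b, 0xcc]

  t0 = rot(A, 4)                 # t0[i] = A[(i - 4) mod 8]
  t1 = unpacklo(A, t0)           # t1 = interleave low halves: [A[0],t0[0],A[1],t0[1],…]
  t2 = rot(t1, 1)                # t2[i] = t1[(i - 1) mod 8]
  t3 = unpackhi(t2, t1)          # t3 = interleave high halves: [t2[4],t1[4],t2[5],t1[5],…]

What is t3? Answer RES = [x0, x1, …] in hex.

  t0: 68 79 3b cc 62 82 06 aa
  t1: 62 68 82 79 06 3b aa cc
  t2: cc 62 68 82 79 06 3b aa
  t3: 79 06 06 3b 3b aa aa cc

RES = [0x79, 0x06, 0x06, 0x3b, 0x3b, 0xaa, 0xaa, 0xcc]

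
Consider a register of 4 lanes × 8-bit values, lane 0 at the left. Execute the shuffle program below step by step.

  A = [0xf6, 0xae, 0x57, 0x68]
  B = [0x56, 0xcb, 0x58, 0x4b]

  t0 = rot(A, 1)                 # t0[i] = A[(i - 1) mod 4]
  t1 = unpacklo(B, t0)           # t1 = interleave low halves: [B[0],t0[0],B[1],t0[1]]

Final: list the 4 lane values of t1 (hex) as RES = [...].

  t0: 68 f6 ae 57
  t1: 56 68 cb f6

RES = [ 0x56  0x68  0xcb  0xf6 ]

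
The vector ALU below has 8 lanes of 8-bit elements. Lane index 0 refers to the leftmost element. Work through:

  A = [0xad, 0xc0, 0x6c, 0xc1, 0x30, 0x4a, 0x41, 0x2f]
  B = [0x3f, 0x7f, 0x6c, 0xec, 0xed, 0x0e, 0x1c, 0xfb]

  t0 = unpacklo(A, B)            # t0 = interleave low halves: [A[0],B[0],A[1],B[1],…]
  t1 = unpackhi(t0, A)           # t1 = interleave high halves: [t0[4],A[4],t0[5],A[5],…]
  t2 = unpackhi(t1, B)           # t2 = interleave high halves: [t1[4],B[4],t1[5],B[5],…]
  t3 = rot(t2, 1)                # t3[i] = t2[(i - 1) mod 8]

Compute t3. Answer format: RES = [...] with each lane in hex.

RES = [ 0xfb  0xc1  0xed  0x41  0x0e  0xec  0x1c  0x2f ]

→ t0 |ad|3f|c0|7f|6c|6c|c1|ec|
→ t1 |6c|30|6c|4a|c1|41|ec|2f|
→ t2 |c1|ed|41|0e|ec|1c|2f|fb|
→ t3 |fb|c1|ed|41|0e|ec|1c|2f|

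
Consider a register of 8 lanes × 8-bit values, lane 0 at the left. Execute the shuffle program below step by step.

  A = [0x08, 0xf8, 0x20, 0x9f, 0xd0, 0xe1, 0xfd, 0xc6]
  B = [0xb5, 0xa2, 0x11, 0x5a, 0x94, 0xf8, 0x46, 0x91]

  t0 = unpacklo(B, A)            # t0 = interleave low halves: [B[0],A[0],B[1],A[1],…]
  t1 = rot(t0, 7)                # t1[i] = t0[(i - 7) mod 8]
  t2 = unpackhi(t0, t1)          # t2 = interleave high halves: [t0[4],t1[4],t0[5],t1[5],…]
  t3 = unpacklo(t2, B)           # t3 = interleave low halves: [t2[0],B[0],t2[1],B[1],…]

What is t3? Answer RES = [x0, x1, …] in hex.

RES = [0x11, 0xb5, 0x20, 0xa2, 0x20, 0x11, 0x5a, 0x5a]

t0 = [0xb5, 0x08, 0xa2, 0xf8, 0x11, 0x20, 0x5a, 0x9f]
t1 = [0x08, 0xa2, 0xf8, 0x11, 0x20, 0x5a, 0x9f, 0xb5]
t2 = [0x11, 0x20, 0x20, 0x5a, 0x5a, 0x9f, 0x9f, 0xb5]
t3 = [0x11, 0xb5, 0x20, 0xa2, 0x20, 0x11, 0x5a, 0x5a]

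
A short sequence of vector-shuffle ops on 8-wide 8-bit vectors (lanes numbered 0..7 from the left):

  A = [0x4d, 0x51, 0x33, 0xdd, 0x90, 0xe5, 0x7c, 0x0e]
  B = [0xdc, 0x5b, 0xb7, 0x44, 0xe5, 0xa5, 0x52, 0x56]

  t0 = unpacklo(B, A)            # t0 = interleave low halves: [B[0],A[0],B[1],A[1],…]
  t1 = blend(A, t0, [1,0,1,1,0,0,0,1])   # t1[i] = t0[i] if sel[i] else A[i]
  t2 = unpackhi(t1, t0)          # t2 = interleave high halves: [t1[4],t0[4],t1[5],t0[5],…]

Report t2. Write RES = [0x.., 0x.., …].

  t0: dc 4d 5b 51 b7 33 44 dd
  t1: dc 51 5b 51 90 e5 7c dd
  t2: 90 b7 e5 33 7c 44 dd dd

RES = [0x90, 0xb7, 0xe5, 0x33, 0x7c, 0x44, 0xdd, 0xdd]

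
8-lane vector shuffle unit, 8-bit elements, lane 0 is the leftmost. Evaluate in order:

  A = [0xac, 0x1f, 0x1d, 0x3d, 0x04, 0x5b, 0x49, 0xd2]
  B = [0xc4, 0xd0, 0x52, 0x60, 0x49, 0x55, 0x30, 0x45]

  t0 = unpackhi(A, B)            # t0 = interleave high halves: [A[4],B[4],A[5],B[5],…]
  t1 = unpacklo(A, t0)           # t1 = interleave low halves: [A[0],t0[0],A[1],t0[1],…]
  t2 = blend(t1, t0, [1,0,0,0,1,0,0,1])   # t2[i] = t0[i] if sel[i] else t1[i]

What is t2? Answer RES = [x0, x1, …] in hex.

→ t0 |04|49|5b|55|49|30|d2|45|
→ t1 |ac|04|1f|49|1d|5b|3d|55|
→ t2 |04|04|1f|49|49|5b|3d|45|

RES = [0x04, 0x04, 0x1f, 0x49, 0x49, 0x5b, 0x3d, 0x45]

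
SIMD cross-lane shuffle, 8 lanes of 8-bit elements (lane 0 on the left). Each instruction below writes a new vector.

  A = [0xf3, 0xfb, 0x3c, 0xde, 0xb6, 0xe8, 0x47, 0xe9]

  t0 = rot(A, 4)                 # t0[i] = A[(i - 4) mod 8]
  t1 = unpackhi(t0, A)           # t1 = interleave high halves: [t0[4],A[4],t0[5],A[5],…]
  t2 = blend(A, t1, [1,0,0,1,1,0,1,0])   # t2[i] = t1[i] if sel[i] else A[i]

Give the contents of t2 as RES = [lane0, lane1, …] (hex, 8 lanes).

RES = [0xf3, 0xfb, 0x3c, 0xe8, 0x3c, 0xe8, 0xde, 0xe9]

t0 = [0xb6, 0xe8, 0x47, 0xe9, 0xf3, 0xfb, 0x3c, 0xde]
t1 = [0xf3, 0xb6, 0xfb, 0xe8, 0x3c, 0x47, 0xde, 0xe9]
t2 = [0xf3, 0xfb, 0x3c, 0xe8, 0x3c, 0xe8, 0xde, 0xe9]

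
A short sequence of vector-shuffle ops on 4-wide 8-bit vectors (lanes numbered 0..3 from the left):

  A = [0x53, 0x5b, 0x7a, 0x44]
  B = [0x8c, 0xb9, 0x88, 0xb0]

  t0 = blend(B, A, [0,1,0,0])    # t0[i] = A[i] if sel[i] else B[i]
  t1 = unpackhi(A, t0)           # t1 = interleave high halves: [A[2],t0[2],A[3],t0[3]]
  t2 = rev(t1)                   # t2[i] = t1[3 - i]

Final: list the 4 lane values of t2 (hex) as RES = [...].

  t0: 8c 5b 88 b0
  t1: 7a 88 44 b0
  t2: b0 44 88 7a

RES = [ 0xb0  0x44  0x88  0x7a ]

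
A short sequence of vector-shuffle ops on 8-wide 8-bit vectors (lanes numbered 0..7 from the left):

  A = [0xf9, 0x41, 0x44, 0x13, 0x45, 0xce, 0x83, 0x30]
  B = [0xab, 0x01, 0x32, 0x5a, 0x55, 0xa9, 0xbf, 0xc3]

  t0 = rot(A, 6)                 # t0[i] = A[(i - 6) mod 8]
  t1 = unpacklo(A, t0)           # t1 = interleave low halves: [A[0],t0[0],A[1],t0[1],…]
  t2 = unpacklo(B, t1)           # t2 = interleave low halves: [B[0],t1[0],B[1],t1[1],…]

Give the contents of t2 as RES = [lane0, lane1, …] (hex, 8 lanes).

RES = [0xab, 0xf9, 0x01, 0x44, 0x32, 0x41, 0x5a, 0x13]

  t0: 44 13 45 ce 83 30 f9 41
  t1: f9 44 41 13 44 45 13 ce
  t2: ab f9 01 44 32 41 5a 13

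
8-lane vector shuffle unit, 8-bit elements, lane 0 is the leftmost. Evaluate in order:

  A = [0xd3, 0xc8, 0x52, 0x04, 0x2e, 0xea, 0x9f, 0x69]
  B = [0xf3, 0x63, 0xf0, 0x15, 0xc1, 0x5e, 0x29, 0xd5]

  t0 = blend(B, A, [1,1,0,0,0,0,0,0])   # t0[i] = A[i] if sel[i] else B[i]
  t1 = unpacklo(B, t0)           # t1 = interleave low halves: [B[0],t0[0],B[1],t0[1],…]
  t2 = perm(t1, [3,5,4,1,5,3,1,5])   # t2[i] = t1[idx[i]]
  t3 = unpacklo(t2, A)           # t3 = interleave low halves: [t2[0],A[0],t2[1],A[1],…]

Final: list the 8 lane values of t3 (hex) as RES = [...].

  t0: d3 c8 f0 15 c1 5e 29 d5
  t1: f3 d3 63 c8 f0 f0 15 15
  t2: c8 f0 f0 d3 f0 c8 d3 f0
  t3: c8 d3 f0 c8 f0 52 d3 04

RES = [ 0xc8  0xd3  0xf0  0xc8  0xf0  0x52  0xd3  0x04 ]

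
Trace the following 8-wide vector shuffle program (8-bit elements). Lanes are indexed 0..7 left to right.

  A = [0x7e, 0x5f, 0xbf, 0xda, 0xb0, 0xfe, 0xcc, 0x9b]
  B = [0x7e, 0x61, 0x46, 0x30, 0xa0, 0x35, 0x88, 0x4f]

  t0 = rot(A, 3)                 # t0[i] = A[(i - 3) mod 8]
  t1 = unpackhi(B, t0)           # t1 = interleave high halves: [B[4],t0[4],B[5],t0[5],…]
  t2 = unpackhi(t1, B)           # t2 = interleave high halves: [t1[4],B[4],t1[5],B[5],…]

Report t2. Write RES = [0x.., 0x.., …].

RES = [0x88, 0xa0, 0xda, 0x35, 0x4f, 0x88, 0xb0, 0x4f]

→ t0 |fe|cc|9b|7e|5f|bf|da|b0|
→ t1 |a0|5f|35|bf|88|da|4f|b0|
→ t2 |88|a0|da|35|4f|88|b0|4f|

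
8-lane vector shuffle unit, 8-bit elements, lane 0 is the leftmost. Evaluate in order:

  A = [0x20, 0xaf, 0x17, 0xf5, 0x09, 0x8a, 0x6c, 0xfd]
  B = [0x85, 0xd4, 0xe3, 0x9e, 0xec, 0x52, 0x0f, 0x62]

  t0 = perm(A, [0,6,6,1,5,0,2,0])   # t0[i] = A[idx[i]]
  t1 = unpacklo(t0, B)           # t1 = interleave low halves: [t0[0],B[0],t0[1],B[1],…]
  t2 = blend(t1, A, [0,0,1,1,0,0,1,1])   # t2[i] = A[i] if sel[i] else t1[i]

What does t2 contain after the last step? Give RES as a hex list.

t0 = [0x20, 0x6c, 0x6c, 0xaf, 0x8a, 0x20, 0x17, 0x20]
t1 = [0x20, 0x85, 0x6c, 0xd4, 0x6c, 0xe3, 0xaf, 0x9e]
t2 = [0x20, 0x85, 0x17, 0xf5, 0x6c, 0xe3, 0x6c, 0xfd]

RES = [ 0x20  0x85  0x17  0xf5  0x6c  0xe3  0x6c  0xfd ]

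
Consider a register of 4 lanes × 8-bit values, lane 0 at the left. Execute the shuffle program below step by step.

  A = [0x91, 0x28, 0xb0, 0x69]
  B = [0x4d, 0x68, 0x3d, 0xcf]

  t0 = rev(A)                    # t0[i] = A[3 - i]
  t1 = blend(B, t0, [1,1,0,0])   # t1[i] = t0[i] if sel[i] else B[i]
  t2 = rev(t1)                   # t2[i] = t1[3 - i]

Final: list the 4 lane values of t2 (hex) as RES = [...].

RES = [0xcf, 0x3d, 0xb0, 0x69]

t0 = [0x69, 0xb0, 0x28, 0x91]
t1 = [0x69, 0xb0, 0x3d, 0xcf]
t2 = [0xcf, 0x3d, 0xb0, 0x69]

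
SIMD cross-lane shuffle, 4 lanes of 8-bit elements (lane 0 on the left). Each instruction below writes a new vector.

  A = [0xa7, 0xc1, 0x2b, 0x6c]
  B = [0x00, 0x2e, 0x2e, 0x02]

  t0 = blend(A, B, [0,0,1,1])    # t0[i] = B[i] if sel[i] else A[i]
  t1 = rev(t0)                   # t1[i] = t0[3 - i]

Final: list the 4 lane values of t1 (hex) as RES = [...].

t0 = [0xa7, 0xc1, 0x2e, 0x02]
t1 = [0x02, 0x2e, 0xc1, 0xa7]

RES = [ 0x02  0x2e  0xc1  0xa7 ]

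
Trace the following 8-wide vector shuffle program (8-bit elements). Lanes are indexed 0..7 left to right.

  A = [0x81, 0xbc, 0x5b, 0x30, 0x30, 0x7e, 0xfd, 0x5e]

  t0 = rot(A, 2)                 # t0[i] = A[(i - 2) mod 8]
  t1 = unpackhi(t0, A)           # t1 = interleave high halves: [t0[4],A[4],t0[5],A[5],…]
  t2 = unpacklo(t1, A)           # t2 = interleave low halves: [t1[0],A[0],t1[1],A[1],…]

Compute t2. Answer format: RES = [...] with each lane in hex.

t0 = [0xfd, 0x5e, 0x81, 0xbc, 0x5b, 0x30, 0x30, 0x7e]
t1 = [0x5b, 0x30, 0x30, 0x7e, 0x30, 0xfd, 0x7e, 0x5e]
t2 = [0x5b, 0x81, 0x30, 0xbc, 0x30, 0x5b, 0x7e, 0x30]

RES = [ 0x5b  0x81  0x30  0xbc  0x30  0x5b  0x7e  0x30 ]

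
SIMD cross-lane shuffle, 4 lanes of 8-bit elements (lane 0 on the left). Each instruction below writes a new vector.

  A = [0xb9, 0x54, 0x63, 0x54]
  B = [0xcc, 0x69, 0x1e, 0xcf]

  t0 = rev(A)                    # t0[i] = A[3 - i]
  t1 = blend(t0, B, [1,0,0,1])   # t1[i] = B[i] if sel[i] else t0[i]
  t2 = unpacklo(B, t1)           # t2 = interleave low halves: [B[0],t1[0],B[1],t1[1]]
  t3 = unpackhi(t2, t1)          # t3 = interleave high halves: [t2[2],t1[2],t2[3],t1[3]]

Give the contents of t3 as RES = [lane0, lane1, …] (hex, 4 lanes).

t0 = [0x54, 0x63, 0x54, 0xb9]
t1 = [0xcc, 0x63, 0x54, 0xcf]
t2 = [0xcc, 0xcc, 0x69, 0x63]
t3 = [0x69, 0x54, 0x63, 0xcf]

RES = [ 0x69  0x54  0x63  0xcf ]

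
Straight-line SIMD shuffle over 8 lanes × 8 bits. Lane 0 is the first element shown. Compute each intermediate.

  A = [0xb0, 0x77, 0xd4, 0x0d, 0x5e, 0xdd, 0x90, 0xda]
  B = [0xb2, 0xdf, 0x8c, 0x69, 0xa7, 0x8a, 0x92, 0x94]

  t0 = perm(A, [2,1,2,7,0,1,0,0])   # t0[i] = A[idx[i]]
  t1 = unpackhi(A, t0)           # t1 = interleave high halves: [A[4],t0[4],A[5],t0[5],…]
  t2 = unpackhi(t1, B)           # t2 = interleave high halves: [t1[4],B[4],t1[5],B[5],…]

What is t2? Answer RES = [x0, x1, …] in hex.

RES = [ 0x90  0xa7  0xb0  0x8a  0xda  0x92  0xb0  0x94 ]

t0 = [0xd4, 0x77, 0xd4, 0xda, 0xb0, 0x77, 0xb0, 0xb0]
t1 = [0x5e, 0xb0, 0xdd, 0x77, 0x90, 0xb0, 0xda, 0xb0]
t2 = [0x90, 0xa7, 0xb0, 0x8a, 0xda, 0x92, 0xb0, 0x94]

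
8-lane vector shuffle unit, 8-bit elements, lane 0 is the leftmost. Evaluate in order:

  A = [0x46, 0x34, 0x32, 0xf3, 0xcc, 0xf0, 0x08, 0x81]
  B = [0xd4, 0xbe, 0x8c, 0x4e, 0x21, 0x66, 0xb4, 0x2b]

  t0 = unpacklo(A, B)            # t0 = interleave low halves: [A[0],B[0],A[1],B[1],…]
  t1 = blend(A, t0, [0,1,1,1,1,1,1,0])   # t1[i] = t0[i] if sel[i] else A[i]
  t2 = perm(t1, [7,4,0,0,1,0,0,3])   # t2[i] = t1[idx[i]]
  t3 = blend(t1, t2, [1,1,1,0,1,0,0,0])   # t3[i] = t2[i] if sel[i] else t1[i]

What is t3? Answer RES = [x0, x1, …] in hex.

→ t0 |46|d4|34|be|32|8c|f3|4e|
→ t1 |46|d4|34|be|32|8c|f3|81|
→ t2 |81|32|46|46|d4|46|46|be|
→ t3 |81|32|46|be|d4|8c|f3|81|

RES = [ 0x81  0x32  0x46  0xbe  0xd4  0x8c  0xf3  0x81 ]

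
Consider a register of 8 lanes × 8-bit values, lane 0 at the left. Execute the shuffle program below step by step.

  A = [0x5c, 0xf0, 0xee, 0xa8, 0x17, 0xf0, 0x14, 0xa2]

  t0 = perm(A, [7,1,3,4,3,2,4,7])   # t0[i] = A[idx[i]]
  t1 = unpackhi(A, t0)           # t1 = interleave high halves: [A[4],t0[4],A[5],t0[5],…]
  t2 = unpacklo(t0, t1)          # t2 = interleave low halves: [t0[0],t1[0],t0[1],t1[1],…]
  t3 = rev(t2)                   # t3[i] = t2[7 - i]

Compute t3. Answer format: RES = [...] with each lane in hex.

→ t0 |a2|f0|a8|17|a8|ee|17|a2|
→ t1 |17|a8|f0|ee|14|17|a2|a2|
→ t2 |a2|17|f0|a8|a8|f0|17|ee|
→ t3 |ee|17|f0|a8|a8|f0|17|a2|

RES = [0xee, 0x17, 0xf0, 0xa8, 0xa8, 0xf0, 0x17, 0xa2]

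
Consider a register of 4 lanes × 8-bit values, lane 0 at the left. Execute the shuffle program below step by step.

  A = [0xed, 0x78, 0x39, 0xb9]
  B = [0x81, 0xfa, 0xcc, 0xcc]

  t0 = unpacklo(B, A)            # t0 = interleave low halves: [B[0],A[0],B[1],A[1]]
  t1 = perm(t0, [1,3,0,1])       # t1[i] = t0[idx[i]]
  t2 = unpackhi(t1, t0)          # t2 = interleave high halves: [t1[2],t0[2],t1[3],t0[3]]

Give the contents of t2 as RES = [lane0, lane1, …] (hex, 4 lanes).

RES = [0x81, 0xfa, 0xed, 0x78]

t0 = [0x81, 0xed, 0xfa, 0x78]
t1 = [0xed, 0x78, 0x81, 0xed]
t2 = [0x81, 0xfa, 0xed, 0x78]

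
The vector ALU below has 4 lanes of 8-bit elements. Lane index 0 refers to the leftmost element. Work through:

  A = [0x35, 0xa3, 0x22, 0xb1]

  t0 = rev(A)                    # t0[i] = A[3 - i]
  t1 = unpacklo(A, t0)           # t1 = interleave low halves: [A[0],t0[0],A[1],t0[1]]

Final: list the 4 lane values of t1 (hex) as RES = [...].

RES = [0x35, 0xb1, 0xa3, 0x22]

t0 = [0xb1, 0x22, 0xa3, 0x35]
t1 = [0x35, 0xb1, 0xa3, 0x22]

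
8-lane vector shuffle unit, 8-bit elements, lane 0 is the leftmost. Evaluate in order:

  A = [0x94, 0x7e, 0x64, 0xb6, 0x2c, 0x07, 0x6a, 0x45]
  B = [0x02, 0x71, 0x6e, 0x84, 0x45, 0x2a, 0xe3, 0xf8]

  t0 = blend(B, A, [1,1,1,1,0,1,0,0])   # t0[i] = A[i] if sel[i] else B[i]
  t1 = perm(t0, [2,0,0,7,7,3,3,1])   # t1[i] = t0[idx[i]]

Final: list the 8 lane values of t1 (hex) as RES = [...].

RES = [ 0x64  0x94  0x94  0xf8  0xf8  0xb6  0xb6  0x7e ]

t0 = [0x94, 0x7e, 0x64, 0xb6, 0x45, 0x07, 0xe3, 0xf8]
t1 = [0x64, 0x94, 0x94, 0xf8, 0xf8, 0xb6, 0xb6, 0x7e]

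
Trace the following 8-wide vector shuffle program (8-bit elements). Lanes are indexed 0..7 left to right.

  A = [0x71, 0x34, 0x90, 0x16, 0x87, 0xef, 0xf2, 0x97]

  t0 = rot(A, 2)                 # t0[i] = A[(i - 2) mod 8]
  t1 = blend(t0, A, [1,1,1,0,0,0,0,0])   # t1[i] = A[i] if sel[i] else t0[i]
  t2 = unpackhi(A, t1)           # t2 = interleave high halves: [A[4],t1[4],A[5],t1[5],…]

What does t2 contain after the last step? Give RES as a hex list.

RES = [0x87, 0x90, 0xef, 0x16, 0xf2, 0x87, 0x97, 0xef]

→ t0 |f2|97|71|34|90|16|87|ef|
→ t1 |71|34|90|34|90|16|87|ef|
→ t2 |87|90|ef|16|f2|87|97|ef|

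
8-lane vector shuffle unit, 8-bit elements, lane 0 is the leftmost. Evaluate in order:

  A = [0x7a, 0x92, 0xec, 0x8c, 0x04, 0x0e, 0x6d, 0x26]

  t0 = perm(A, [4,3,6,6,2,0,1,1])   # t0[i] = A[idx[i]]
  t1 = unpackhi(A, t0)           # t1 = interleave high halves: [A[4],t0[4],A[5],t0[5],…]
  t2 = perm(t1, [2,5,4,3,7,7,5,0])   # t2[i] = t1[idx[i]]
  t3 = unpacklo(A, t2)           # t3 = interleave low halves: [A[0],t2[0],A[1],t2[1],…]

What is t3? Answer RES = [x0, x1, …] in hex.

  t0: 04 8c 6d 6d ec 7a 92 92
  t1: 04 ec 0e 7a 6d 92 26 92
  t2: 0e 92 6d 7a 92 92 92 04
  t3: 7a 0e 92 92 ec 6d 8c 7a

RES = [ 0x7a  0x0e  0x92  0x92  0xec  0x6d  0x8c  0x7a ]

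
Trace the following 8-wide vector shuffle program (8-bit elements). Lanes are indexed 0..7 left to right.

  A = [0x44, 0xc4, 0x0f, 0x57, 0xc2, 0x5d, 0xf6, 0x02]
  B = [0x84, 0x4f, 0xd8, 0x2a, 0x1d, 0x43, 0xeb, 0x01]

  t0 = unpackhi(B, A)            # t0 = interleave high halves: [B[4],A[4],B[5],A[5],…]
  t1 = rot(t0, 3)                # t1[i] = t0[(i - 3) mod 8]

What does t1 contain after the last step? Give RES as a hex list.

RES = [ 0xf6  0x01  0x02  0x1d  0xc2  0x43  0x5d  0xeb ]

→ t0 |1d|c2|43|5d|eb|f6|01|02|
→ t1 |f6|01|02|1d|c2|43|5d|eb|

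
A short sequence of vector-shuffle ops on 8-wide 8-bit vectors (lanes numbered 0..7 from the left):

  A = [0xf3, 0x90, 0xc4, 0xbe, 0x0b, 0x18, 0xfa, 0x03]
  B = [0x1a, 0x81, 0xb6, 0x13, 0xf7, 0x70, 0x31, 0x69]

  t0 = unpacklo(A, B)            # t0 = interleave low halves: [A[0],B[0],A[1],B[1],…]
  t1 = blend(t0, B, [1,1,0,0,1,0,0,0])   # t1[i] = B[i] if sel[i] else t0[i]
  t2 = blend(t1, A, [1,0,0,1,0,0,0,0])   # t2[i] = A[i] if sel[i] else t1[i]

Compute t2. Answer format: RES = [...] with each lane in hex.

→ t0 |f3|1a|90|81|c4|b6|be|13|
→ t1 |1a|81|90|81|f7|b6|be|13|
→ t2 |f3|81|90|be|f7|b6|be|13|

RES = [0xf3, 0x81, 0x90, 0xbe, 0xf7, 0xb6, 0xbe, 0x13]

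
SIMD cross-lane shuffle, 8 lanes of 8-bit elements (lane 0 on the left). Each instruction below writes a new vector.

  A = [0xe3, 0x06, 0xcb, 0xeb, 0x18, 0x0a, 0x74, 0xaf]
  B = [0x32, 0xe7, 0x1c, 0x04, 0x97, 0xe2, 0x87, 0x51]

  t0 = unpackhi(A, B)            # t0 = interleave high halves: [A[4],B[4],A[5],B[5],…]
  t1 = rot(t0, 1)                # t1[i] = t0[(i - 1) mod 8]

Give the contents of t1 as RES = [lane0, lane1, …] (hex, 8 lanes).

→ t0 |18|97|0a|e2|74|87|af|51|
→ t1 |51|18|97|0a|e2|74|87|af|

RES = [0x51, 0x18, 0x97, 0x0a, 0xe2, 0x74, 0x87, 0xaf]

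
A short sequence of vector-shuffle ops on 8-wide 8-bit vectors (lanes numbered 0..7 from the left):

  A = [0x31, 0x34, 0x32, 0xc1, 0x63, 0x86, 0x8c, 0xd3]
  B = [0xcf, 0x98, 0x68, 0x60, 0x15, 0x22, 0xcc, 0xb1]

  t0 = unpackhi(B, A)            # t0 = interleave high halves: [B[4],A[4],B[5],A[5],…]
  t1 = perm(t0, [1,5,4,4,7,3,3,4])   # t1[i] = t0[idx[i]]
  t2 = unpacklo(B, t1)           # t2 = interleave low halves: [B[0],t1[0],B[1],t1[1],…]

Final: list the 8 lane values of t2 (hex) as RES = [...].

t0 = [0x15, 0x63, 0x22, 0x86, 0xcc, 0x8c, 0xb1, 0xd3]
t1 = [0x63, 0x8c, 0xcc, 0xcc, 0xd3, 0x86, 0x86, 0xcc]
t2 = [0xcf, 0x63, 0x98, 0x8c, 0x68, 0xcc, 0x60, 0xcc]

RES = [0xcf, 0x63, 0x98, 0x8c, 0x68, 0xcc, 0x60, 0xcc]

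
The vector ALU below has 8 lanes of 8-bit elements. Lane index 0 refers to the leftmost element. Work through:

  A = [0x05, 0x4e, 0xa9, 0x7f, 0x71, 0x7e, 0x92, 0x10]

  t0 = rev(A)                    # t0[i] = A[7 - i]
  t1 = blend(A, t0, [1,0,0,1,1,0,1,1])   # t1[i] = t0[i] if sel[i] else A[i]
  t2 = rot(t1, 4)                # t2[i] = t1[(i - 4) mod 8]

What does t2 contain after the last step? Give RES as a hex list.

t0 = [0x10, 0x92, 0x7e, 0x71, 0x7f, 0xa9, 0x4e, 0x05]
t1 = [0x10, 0x4e, 0xa9, 0x71, 0x7f, 0x7e, 0x4e, 0x05]
t2 = [0x7f, 0x7e, 0x4e, 0x05, 0x10, 0x4e, 0xa9, 0x71]

RES = [ 0x7f  0x7e  0x4e  0x05  0x10  0x4e  0xa9  0x71 ]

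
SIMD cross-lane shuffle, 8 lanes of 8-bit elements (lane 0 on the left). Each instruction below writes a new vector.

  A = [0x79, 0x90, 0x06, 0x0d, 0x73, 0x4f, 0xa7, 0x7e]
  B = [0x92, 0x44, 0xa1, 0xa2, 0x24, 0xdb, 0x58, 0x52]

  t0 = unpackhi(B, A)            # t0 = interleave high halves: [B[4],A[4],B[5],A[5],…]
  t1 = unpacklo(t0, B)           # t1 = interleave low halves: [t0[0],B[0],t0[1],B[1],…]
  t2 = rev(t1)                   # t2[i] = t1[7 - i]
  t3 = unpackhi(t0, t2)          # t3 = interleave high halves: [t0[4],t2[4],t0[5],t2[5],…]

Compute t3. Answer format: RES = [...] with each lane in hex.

RES = [ 0x58  0x44  0xa7  0x73  0x52  0x92  0x7e  0x24 ]

  t0: 24 73 db 4f 58 a7 52 7e
  t1: 24 92 73 44 db a1 4f a2
  t2: a2 4f a1 db 44 73 92 24
  t3: 58 44 a7 73 52 92 7e 24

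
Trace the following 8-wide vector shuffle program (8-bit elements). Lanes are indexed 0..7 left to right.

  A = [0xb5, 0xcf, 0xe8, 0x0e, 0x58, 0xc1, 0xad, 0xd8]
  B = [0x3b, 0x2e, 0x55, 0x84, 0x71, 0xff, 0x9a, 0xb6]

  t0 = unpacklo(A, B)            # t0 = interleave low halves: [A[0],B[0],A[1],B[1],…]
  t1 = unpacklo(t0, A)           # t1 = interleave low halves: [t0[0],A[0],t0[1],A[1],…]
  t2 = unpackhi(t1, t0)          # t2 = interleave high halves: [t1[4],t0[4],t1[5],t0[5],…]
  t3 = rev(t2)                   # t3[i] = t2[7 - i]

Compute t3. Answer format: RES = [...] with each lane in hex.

RES = [ 0x84  0x0e  0x0e  0x2e  0x55  0xe8  0xe8  0xcf ]

→ t0 |b5|3b|cf|2e|e8|55|0e|84|
→ t1 |b5|b5|3b|cf|cf|e8|2e|0e|
→ t2 |cf|e8|e8|55|2e|0e|0e|84|
→ t3 |84|0e|0e|2e|55|e8|e8|cf|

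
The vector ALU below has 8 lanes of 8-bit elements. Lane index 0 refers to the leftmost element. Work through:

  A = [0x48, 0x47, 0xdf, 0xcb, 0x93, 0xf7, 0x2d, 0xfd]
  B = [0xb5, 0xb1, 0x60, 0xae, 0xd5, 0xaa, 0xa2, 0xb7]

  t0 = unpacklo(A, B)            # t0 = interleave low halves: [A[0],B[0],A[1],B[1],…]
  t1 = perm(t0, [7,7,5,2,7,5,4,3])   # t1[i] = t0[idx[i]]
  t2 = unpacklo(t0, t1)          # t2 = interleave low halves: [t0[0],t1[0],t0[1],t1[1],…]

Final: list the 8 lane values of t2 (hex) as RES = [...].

→ t0 |48|b5|47|b1|df|60|cb|ae|
→ t1 |ae|ae|60|47|ae|60|df|b1|
→ t2 |48|ae|b5|ae|47|60|b1|47|

RES = [ 0x48  0xae  0xb5  0xae  0x47  0x60  0xb1  0x47 ]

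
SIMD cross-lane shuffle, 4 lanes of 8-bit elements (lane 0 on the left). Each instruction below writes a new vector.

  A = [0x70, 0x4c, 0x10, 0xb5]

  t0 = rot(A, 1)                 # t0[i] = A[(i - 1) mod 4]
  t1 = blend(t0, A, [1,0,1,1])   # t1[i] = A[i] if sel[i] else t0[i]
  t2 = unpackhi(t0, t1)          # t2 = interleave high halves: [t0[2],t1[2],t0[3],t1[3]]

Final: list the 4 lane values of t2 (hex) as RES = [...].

RES = [0x4c, 0x10, 0x10, 0xb5]

  t0: b5 70 4c 10
  t1: 70 70 10 b5
  t2: 4c 10 10 b5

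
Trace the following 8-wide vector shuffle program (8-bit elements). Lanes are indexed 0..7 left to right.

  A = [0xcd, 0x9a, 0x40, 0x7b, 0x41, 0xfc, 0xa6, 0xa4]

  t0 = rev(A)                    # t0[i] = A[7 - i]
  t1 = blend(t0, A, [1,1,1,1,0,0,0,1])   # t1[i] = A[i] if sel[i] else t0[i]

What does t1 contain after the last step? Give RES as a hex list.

→ t0 |a4|a6|fc|41|7b|40|9a|cd|
→ t1 |cd|9a|40|7b|7b|40|9a|a4|

RES = [ 0xcd  0x9a  0x40  0x7b  0x7b  0x40  0x9a  0xa4 ]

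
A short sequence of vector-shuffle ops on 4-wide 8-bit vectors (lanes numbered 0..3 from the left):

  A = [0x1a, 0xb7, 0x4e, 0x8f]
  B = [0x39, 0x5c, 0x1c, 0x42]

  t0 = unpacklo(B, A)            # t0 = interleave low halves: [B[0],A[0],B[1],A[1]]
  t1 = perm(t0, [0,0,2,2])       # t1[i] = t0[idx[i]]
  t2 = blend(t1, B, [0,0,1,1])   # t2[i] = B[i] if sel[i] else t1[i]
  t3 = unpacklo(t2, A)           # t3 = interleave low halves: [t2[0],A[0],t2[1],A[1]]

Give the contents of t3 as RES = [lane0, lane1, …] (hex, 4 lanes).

RES = [ 0x39  0x1a  0x39  0xb7 ]

t0 = [0x39, 0x1a, 0x5c, 0xb7]
t1 = [0x39, 0x39, 0x5c, 0x5c]
t2 = [0x39, 0x39, 0x1c, 0x42]
t3 = [0x39, 0x1a, 0x39, 0xb7]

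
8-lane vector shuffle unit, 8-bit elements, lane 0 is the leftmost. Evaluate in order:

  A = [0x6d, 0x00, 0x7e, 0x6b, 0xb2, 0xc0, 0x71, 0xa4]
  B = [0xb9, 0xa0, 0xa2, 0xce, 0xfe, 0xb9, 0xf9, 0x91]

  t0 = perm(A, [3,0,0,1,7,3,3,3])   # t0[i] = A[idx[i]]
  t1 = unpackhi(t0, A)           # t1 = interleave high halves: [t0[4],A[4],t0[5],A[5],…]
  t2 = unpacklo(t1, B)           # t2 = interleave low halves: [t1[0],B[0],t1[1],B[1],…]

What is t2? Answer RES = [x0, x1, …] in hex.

RES = [0xa4, 0xb9, 0xb2, 0xa0, 0x6b, 0xa2, 0xc0, 0xce]

→ t0 |6b|6d|6d|00|a4|6b|6b|6b|
→ t1 |a4|b2|6b|c0|6b|71|6b|a4|
→ t2 |a4|b9|b2|a0|6b|a2|c0|ce|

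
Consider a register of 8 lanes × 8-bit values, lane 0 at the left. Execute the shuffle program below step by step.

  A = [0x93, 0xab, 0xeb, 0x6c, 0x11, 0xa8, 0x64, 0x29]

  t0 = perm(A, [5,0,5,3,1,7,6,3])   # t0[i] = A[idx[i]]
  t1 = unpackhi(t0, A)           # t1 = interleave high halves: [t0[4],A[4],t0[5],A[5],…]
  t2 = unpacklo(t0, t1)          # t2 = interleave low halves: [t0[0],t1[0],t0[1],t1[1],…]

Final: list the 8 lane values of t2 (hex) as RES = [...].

RES = [ 0xa8  0xab  0x93  0x11  0xa8  0x29  0x6c  0xa8 ]

→ t0 |a8|93|a8|6c|ab|29|64|6c|
→ t1 |ab|11|29|a8|64|64|6c|29|
→ t2 |a8|ab|93|11|a8|29|6c|a8|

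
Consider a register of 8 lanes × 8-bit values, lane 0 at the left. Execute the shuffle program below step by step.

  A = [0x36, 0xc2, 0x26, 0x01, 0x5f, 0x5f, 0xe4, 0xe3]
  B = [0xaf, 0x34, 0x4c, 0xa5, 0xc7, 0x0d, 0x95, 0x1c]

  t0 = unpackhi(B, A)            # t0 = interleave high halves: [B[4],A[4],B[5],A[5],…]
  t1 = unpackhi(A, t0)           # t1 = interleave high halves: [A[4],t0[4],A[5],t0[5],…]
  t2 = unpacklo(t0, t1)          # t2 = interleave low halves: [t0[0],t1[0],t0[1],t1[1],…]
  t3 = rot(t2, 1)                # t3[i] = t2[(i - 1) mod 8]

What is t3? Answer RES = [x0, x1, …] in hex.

RES = [ 0xe4  0xc7  0x5f  0x5f  0x95  0x0d  0x5f  0x5f ]

  t0: c7 5f 0d 5f 95 e4 1c e3
  t1: 5f 95 5f e4 e4 1c e3 e3
  t2: c7 5f 5f 95 0d 5f 5f e4
  t3: e4 c7 5f 5f 95 0d 5f 5f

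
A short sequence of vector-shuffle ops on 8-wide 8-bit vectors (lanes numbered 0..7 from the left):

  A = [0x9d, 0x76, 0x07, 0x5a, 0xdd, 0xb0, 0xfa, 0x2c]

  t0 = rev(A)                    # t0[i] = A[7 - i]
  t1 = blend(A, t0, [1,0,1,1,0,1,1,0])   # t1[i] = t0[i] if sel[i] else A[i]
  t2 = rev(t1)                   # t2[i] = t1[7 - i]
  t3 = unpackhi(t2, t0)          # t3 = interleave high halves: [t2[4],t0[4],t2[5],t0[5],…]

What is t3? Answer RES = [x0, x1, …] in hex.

  t0: 2c fa b0 dd 5a 07 76 9d
  t1: 2c 76 b0 dd dd 07 76 2c
  t2: 2c 76 07 dd dd b0 76 2c
  t3: dd 5a b0 07 76 76 2c 9d

RES = [ 0xdd  0x5a  0xb0  0x07  0x76  0x76  0x2c  0x9d ]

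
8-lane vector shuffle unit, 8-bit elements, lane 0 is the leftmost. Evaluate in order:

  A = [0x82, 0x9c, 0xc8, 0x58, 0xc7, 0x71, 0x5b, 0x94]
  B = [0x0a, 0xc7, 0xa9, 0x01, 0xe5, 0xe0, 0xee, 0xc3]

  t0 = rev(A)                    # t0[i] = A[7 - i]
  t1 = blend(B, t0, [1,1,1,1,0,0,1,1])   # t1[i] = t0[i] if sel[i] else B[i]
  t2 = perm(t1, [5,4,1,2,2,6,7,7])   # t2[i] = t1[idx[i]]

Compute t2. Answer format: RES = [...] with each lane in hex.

  t0: 94 5b 71 c7 58 c8 9c 82
  t1: 94 5b 71 c7 e5 e0 9c 82
  t2: e0 e5 5b 71 71 9c 82 82

RES = [0xe0, 0xe5, 0x5b, 0x71, 0x71, 0x9c, 0x82, 0x82]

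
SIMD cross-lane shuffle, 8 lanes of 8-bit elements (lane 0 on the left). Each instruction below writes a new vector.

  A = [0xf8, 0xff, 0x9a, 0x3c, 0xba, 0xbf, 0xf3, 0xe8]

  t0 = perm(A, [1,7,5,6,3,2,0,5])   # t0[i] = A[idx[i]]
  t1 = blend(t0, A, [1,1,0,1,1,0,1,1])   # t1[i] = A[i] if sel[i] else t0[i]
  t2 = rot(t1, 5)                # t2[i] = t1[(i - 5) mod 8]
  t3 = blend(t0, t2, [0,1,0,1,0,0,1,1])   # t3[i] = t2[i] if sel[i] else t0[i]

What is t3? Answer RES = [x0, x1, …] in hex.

RES = [ 0xff  0xba  0xbf  0xf3  0x3c  0x9a  0xff  0xbf ]

  t0: ff e8 bf f3 3c 9a f8 bf
  t1: f8 ff bf 3c ba 9a f3 e8
  t2: 3c ba 9a f3 e8 f8 ff bf
  t3: ff ba bf f3 3c 9a ff bf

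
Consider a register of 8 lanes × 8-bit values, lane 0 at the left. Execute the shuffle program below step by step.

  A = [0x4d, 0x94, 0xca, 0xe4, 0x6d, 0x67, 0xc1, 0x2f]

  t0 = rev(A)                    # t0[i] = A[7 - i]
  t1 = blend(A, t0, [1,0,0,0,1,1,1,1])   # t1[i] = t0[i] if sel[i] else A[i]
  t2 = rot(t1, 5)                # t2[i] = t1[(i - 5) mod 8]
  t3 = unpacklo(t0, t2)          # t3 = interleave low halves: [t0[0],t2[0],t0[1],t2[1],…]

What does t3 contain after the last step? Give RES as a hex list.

  t0: 2f c1 67 6d e4 ca 94 4d
  t1: 2f 94 ca e4 e4 ca 94 4d
  t2: e4 e4 ca 94 4d 2f 94 ca
  t3: 2f e4 c1 e4 67 ca 6d 94

RES = [ 0x2f  0xe4  0xc1  0xe4  0x67  0xca  0x6d  0x94 ]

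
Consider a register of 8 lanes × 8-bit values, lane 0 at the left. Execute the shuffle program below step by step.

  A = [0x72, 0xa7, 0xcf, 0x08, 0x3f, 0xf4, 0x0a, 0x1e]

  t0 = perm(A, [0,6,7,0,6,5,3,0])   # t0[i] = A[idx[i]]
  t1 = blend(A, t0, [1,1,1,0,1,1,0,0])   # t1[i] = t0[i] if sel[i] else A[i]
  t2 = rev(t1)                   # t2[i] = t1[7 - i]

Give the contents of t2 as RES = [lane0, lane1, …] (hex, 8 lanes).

  t0: 72 0a 1e 72 0a f4 08 72
  t1: 72 0a 1e 08 0a f4 0a 1e
  t2: 1e 0a f4 0a 08 1e 0a 72

RES = [0x1e, 0x0a, 0xf4, 0x0a, 0x08, 0x1e, 0x0a, 0x72]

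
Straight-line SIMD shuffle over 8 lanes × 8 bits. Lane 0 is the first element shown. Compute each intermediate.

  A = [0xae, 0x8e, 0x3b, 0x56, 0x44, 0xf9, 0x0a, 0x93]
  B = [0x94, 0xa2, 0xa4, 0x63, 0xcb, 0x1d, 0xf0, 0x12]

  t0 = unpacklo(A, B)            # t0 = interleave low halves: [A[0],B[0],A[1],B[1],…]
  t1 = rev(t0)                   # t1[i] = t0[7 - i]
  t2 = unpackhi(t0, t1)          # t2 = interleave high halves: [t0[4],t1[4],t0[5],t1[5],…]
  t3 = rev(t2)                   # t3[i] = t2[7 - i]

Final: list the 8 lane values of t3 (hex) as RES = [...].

RES = [0xae, 0x63, 0x94, 0x56, 0x8e, 0xa4, 0xa2, 0x3b]

→ t0 |ae|94|8e|a2|3b|a4|56|63|
→ t1 |63|56|a4|3b|a2|8e|94|ae|
→ t2 |3b|a2|a4|8e|56|94|63|ae|
→ t3 |ae|63|94|56|8e|a4|a2|3b|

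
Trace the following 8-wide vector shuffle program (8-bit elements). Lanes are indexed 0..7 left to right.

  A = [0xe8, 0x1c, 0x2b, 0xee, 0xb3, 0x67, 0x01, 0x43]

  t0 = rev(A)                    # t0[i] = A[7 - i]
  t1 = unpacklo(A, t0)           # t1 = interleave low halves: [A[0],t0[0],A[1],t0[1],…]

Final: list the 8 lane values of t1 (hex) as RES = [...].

→ t0 |43|01|67|b3|ee|2b|1c|e8|
→ t1 |e8|43|1c|01|2b|67|ee|b3|

RES = [0xe8, 0x43, 0x1c, 0x01, 0x2b, 0x67, 0xee, 0xb3]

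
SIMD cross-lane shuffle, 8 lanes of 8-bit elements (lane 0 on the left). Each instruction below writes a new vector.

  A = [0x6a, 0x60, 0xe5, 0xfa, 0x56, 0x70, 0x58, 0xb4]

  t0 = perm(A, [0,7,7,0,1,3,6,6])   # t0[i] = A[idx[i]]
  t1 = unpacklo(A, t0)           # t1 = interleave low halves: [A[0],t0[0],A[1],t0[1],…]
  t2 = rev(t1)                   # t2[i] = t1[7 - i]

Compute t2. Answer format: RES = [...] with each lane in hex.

t0 = [0x6a, 0xb4, 0xb4, 0x6a, 0x60, 0xfa, 0x58, 0x58]
t1 = [0x6a, 0x6a, 0x60, 0xb4, 0xe5, 0xb4, 0xfa, 0x6a]
t2 = [0x6a, 0xfa, 0xb4, 0xe5, 0xb4, 0x60, 0x6a, 0x6a]

RES = [ 0x6a  0xfa  0xb4  0xe5  0xb4  0x60  0x6a  0x6a ]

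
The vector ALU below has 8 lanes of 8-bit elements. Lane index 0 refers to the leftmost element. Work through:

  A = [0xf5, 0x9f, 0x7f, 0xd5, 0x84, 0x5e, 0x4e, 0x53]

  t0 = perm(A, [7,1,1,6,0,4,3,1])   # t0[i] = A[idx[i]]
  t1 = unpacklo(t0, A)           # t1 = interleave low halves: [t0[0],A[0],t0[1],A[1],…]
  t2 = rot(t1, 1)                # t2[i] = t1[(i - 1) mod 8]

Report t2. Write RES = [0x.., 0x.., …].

RES = [0xd5, 0x53, 0xf5, 0x9f, 0x9f, 0x9f, 0x7f, 0x4e]

  t0: 53 9f 9f 4e f5 84 d5 9f
  t1: 53 f5 9f 9f 9f 7f 4e d5
  t2: d5 53 f5 9f 9f 9f 7f 4e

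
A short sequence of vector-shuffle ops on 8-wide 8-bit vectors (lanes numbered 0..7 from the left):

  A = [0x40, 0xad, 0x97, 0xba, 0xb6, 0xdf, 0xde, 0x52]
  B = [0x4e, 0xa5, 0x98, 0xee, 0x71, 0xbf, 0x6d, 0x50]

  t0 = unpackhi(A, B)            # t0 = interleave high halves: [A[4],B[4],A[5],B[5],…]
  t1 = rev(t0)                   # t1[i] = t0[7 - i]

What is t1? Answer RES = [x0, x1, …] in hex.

  t0: b6 71 df bf de 6d 52 50
  t1: 50 52 6d de bf df 71 b6

RES = [ 0x50  0x52  0x6d  0xde  0xbf  0xdf  0x71  0xb6 ]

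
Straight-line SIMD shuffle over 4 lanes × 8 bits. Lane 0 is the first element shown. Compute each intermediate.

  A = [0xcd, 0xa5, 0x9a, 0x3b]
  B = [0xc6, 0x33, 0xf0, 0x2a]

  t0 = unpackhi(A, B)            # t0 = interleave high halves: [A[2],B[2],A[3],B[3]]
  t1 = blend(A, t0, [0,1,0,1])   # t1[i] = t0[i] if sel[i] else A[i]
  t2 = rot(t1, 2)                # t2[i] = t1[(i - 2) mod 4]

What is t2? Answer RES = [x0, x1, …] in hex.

t0 = [0x9a, 0xf0, 0x3b, 0x2a]
t1 = [0xcd, 0xf0, 0x9a, 0x2a]
t2 = [0x9a, 0x2a, 0xcd, 0xf0]

RES = [0x9a, 0x2a, 0xcd, 0xf0]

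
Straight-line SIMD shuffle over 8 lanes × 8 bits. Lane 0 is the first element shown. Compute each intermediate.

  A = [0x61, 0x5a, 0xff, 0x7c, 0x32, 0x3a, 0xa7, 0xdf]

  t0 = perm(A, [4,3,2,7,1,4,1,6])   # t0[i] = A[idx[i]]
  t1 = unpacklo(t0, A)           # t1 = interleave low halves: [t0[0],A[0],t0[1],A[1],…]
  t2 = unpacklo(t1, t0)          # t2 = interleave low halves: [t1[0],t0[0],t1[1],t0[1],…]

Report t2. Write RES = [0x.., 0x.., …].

t0 = [0x32, 0x7c, 0xff, 0xdf, 0x5a, 0x32, 0x5a, 0xa7]
t1 = [0x32, 0x61, 0x7c, 0x5a, 0xff, 0xff, 0xdf, 0x7c]
t2 = [0x32, 0x32, 0x61, 0x7c, 0x7c, 0xff, 0x5a, 0xdf]

RES = [0x32, 0x32, 0x61, 0x7c, 0x7c, 0xff, 0x5a, 0xdf]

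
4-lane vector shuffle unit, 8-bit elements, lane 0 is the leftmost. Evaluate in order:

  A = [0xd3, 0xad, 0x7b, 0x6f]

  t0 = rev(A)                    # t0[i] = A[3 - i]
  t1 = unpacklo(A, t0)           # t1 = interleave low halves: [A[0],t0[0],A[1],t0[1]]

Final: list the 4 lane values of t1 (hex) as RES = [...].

t0 = [0x6f, 0x7b, 0xad, 0xd3]
t1 = [0xd3, 0x6f, 0xad, 0x7b]

RES = [0xd3, 0x6f, 0xad, 0x7b]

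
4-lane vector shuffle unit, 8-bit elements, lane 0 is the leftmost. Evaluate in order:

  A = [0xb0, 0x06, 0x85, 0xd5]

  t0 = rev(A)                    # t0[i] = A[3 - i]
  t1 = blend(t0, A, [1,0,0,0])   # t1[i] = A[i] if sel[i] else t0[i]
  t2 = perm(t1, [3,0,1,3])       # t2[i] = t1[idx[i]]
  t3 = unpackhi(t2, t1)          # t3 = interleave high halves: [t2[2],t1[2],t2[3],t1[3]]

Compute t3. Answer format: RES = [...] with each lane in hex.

  t0: d5 85 06 b0
  t1: b0 85 06 b0
  t2: b0 b0 85 b0
  t3: 85 06 b0 b0

RES = [ 0x85  0x06  0xb0  0xb0 ]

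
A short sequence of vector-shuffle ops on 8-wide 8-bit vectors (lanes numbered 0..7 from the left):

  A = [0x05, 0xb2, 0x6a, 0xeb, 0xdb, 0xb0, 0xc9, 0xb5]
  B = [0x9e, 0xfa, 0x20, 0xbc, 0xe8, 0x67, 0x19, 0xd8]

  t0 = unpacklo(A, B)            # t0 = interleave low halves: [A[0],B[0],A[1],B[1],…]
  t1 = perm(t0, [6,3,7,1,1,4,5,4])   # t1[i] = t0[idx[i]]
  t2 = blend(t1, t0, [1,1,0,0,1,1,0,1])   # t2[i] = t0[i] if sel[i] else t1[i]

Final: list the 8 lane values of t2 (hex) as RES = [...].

→ t0 |05|9e|b2|fa|6a|20|eb|bc|
→ t1 |eb|fa|bc|9e|9e|6a|20|6a|
→ t2 |05|9e|bc|9e|6a|20|20|bc|

RES = [0x05, 0x9e, 0xbc, 0x9e, 0x6a, 0x20, 0x20, 0xbc]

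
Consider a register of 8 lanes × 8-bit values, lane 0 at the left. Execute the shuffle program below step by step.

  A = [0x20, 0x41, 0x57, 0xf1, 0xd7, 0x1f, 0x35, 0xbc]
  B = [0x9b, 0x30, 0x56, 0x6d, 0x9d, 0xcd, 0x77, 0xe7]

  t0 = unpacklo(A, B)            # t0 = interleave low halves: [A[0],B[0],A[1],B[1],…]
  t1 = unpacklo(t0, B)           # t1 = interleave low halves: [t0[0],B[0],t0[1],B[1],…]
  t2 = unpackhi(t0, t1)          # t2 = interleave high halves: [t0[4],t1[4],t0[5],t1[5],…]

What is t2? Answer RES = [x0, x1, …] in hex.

→ t0 |20|9b|41|30|57|56|f1|6d|
→ t1 |20|9b|9b|30|41|56|30|6d|
→ t2 |57|41|56|56|f1|30|6d|6d|

RES = [ 0x57  0x41  0x56  0x56  0xf1  0x30  0x6d  0x6d ]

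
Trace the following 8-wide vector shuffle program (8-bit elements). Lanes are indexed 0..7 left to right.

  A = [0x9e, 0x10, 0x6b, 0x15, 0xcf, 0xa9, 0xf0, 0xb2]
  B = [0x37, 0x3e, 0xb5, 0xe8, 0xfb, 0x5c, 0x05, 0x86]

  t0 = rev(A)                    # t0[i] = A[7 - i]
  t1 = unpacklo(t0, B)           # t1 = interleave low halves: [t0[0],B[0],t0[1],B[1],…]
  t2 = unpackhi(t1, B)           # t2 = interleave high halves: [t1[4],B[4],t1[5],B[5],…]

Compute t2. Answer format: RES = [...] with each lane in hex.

→ t0 |b2|f0|a9|cf|15|6b|10|9e|
→ t1 |b2|37|f0|3e|a9|b5|cf|e8|
→ t2 |a9|fb|b5|5c|cf|05|e8|86|

RES = [ 0xa9  0xfb  0xb5  0x5c  0xcf  0x05  0xe8  0x86 ]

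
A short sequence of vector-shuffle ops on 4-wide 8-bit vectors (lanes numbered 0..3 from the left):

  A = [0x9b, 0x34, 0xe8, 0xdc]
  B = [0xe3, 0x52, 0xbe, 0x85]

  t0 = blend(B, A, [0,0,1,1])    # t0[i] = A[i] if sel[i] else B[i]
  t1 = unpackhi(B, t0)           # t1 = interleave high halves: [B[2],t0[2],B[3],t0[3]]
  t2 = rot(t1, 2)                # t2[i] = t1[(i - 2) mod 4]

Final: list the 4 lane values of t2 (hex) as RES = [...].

t0 = [0xe3, 0x52, 0xe8, 0xdc]
t1 = [0xbe, 0xe8, 0x85, 0xdc]
t2 = [0x85, 0xdc, 0xbe, 0xe8]

RES = [0x85, 0xdc, 0xbe, 0xe8]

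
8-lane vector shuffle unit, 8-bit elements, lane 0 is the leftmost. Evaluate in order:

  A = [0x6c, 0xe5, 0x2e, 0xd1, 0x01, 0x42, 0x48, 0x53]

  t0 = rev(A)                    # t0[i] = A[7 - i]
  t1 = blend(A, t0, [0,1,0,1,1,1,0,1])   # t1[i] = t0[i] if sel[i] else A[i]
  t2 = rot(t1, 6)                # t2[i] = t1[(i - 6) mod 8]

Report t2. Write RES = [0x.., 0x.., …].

→ t0 |53|48|42|01|d1|2e|e5|6c|
→ t1 |6c|48|2e|01|d1|2e|48|6c|
→ t2 |2e|01|d1|2e|48|6c|6c|48|

RES = [0x2e, 0x01, 0xd1, 0x2e, 0x48, 0x6c, 0x6c, 0x48]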